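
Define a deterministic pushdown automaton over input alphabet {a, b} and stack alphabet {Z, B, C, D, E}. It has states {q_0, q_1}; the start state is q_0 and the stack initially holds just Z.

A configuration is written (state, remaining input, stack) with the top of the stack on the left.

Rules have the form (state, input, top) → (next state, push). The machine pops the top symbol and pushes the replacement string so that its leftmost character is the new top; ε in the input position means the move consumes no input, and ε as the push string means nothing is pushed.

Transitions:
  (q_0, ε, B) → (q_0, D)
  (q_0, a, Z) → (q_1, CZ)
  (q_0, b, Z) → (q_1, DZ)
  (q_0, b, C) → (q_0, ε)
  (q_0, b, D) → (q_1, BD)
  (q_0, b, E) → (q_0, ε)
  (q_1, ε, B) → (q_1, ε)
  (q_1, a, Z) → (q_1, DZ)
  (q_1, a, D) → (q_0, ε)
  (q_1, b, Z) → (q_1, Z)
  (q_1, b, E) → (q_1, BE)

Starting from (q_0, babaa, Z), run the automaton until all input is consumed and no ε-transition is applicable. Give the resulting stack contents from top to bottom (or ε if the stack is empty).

(q_0, babaa, Z) ⊢ (q_1, abaa, DZ) ⊢ (q_0, baa, Z) ⊢ (q_1, aa, DZ) ⊢ (q_0, a, Z) ⊢ (q_1, ε, CZ)
All input consumed in state q_1 with stack CZ.

CZ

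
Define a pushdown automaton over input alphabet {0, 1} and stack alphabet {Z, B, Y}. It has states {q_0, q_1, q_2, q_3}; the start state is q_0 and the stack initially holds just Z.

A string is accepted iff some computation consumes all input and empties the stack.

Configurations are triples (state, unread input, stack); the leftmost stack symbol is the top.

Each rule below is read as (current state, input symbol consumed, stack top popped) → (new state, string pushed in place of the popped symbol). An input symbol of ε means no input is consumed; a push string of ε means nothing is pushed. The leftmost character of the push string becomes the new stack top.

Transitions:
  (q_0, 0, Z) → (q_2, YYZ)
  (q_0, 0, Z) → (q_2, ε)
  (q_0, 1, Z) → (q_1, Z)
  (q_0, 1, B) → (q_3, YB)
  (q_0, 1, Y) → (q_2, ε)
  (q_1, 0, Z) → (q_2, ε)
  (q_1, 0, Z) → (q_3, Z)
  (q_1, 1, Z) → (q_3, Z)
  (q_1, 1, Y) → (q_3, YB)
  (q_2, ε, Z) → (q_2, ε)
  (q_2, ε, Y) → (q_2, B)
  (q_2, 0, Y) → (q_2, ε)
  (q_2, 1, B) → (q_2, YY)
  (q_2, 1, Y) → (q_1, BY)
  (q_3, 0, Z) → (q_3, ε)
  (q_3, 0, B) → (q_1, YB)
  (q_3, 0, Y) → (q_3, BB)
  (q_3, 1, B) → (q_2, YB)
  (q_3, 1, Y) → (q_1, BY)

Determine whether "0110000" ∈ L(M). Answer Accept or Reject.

One accepting computation: (q_0, 0110000, Z) ⊢ (q_2, 110000, YYZ) ⊢ (q_2, 110000, BYZ) ⊢ (q_2, 10000, YYYZ) ⊢ (q_2, 10000, BYYZ) ⊢ (q_2, 0000, YYYYZ) ⊢ (q_2, 000, YYYZ) ⊢ (q_2, 00, YYZ) ⊢ (q_2, 0, YZ) ⊢ (q_2, ε, Z) ⊢ (q_2, ε, ε)
All input consumed and the stack is empty.

Accept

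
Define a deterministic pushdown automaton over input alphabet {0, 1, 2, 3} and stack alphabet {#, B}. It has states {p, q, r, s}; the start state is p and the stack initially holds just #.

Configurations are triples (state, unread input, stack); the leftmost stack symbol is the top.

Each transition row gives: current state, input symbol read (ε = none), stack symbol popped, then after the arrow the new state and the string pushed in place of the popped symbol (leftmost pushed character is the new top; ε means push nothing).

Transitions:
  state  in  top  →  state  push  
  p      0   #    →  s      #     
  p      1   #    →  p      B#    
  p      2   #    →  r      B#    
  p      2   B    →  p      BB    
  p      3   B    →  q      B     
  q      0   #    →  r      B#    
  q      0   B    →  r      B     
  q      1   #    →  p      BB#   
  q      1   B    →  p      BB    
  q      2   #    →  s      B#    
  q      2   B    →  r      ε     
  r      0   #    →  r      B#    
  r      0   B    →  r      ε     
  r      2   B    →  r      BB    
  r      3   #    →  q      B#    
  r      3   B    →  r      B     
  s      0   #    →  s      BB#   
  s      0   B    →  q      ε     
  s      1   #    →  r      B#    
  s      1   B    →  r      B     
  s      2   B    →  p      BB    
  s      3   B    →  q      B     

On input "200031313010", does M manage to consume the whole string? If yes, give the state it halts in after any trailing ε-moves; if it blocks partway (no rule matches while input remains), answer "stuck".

stuck

(p, 200031313010, #)
  read 2, top #: go to r, push B# → (r, 00031313010, B#)
  read 0, top B: go to r, push ε → (r, 0031313010, #)
  read 0, top #: go to r, push B# → (r, 031313010, B#)
  read 0, top B: go to r, push ε → (r, 31313010, #)
  read 3, top #: go to q, push B# → (q, 1313010, B#)
  read 1, top B: go to p, push BB → (p, 313010, BB#)
  read 3, top B: go to q, push B → (q, 13010, BB#)
  read 1, top B: go to p, push BB → (p, 3010, BBB#)
  read 3, top B: go to q, push B → (q, 010, BBB#)
  read 0, top B: go to r, push B → (r, 10, BBB#)
No transition for (r, 1, top B); M blocks with input 10 remaining.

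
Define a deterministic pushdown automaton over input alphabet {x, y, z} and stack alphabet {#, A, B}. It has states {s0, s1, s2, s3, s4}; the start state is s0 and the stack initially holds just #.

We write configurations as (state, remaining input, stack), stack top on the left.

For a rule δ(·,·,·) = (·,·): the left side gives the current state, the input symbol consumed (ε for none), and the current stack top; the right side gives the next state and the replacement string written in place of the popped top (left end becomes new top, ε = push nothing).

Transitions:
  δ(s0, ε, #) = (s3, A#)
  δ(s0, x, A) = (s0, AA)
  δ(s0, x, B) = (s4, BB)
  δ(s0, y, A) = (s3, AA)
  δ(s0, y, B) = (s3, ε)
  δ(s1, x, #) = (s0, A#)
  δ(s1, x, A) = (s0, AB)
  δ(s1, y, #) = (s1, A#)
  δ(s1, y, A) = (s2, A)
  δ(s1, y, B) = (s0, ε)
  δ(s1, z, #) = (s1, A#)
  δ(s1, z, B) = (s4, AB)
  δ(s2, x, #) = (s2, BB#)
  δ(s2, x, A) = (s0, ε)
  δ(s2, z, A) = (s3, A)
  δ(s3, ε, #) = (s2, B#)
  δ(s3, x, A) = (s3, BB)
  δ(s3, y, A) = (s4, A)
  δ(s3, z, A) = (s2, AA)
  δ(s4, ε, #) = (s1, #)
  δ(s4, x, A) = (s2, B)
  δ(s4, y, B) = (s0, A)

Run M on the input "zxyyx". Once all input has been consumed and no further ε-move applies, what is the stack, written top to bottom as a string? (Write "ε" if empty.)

(s0, zxyyx, #)
  ε-move, top #: go to s3, push A# → (s3, zxyyx, A#)
  read z, top A: go to s2, push AA → (s2, xyyx, AA#)
  read x, top A: go to s0, push ε → (s0, yyx, A#)
  read y, top A: go to s3, push AA → (s3, yx, AA#)
  read y, top A: go to s4, push A → (s4, x, AA#)
  read x, top A: go to s2, push B → (s2, ε, BA#)
All input consumed in state s2 with stack BA#.

BA#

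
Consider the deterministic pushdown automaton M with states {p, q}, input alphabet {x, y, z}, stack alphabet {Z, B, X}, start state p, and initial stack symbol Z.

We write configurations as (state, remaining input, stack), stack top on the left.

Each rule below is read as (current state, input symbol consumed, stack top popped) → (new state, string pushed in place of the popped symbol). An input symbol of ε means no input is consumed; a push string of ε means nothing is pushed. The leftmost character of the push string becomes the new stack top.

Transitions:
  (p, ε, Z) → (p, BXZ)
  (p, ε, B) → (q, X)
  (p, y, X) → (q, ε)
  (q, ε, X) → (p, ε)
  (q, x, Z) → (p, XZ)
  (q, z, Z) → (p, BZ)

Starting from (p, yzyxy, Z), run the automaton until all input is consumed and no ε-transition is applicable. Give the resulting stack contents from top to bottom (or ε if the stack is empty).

Z

(p, yzyxy, Z)
  ε-move, top Z: go to p, push BXZ → (p, yzyxy, BXZ)
  ε-move, top B: go to q, push X → (q, yzyxy, XXZ)
  ε-move, top X: go to p, push ε → (p, yzyxy, XZ)
  read y, top X: go to q, push ε → (q, zyxy, Z)
  read z, top Z: go to p, push BZ → (p, yxy, BZ)
  ε-move, top B: go to q, push X → (q, yxy, XZ)
  ε-move, top X: go to p, push ε → (p, yxy, Z)
  ε-move, top Z: go to p, push BXZ → (p, yxy, BXZ)
  ε-move, top B: go to q, push X → (q, yxy, XXZ)
  ε-move, top X: go to p, push ε → (p, yxy, XZ)
  read y, top X: go to q, push ε → (q, xy, Z)
  read x, top Z: go to p, push XZ → (p, y, XZ)
  read y, top X: go to q, push ε → (q, ε, Z)
All input consumed in state q with stack Z.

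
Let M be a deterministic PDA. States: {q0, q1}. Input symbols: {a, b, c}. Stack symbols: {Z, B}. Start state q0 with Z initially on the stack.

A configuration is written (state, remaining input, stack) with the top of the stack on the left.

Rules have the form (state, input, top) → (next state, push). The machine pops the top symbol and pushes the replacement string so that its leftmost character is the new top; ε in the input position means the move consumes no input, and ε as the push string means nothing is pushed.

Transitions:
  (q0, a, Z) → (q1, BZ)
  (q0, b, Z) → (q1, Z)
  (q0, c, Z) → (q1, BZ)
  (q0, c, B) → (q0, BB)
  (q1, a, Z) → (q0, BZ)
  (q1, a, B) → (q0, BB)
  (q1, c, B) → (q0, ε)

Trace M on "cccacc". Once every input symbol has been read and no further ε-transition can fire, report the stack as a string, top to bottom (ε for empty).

BBBBZ

(q0, cccacc, Z)
  read c, top Z: go to q1, push BZ → (q1, ccacc, BZ)
  read c, top B: go to q0, push ε → (q0, cacc, Z)
  read c, top Z: go to q1, push BZ → (q1, acc, BZ)
  read a, top B: go to q0, push BB → (q0, cc, BBZ)
  read c, top B: go to q0, push BB → (q0, c, BBBZ)
  read c, top B: go to q0, push BB → (q0, ε, BBBBZ)
All input consumed in state q0 with stack BBBBZ.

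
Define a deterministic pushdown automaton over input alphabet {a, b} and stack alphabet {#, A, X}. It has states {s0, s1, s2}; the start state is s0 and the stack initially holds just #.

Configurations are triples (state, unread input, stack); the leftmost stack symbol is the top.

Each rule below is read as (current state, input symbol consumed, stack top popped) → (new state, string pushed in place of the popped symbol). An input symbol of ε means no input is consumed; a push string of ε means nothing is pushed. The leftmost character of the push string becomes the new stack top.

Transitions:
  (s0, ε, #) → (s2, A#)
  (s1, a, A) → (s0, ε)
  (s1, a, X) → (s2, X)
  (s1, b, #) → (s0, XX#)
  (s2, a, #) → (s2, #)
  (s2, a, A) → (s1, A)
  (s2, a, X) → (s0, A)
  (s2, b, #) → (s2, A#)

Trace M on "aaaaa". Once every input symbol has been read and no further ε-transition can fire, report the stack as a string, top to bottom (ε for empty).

(s0, aaaaa, #)
  ε-move, top #: go to s2, push A# → (s2, aaaaa, A#)
  read a, top A: go to s1, push A → (s1, aaaa, A#)
  read a, top A: go to s0, push ε → (s0, aaa, #)
  ε-move, top #: go to s2, push A# → (s2, aaa, A#)
  read a, top A: go to s1, push A → (s1, aa, A#)
  read a, top A: go to s0, push ε → (s0, a, #)
  ε-move, top #: go to s2, push A# → (s2, a, A#)
  read a, top A: go to s1, push A → (s1, ε, A#)
All input consumed in state s1 with stack A#.

A#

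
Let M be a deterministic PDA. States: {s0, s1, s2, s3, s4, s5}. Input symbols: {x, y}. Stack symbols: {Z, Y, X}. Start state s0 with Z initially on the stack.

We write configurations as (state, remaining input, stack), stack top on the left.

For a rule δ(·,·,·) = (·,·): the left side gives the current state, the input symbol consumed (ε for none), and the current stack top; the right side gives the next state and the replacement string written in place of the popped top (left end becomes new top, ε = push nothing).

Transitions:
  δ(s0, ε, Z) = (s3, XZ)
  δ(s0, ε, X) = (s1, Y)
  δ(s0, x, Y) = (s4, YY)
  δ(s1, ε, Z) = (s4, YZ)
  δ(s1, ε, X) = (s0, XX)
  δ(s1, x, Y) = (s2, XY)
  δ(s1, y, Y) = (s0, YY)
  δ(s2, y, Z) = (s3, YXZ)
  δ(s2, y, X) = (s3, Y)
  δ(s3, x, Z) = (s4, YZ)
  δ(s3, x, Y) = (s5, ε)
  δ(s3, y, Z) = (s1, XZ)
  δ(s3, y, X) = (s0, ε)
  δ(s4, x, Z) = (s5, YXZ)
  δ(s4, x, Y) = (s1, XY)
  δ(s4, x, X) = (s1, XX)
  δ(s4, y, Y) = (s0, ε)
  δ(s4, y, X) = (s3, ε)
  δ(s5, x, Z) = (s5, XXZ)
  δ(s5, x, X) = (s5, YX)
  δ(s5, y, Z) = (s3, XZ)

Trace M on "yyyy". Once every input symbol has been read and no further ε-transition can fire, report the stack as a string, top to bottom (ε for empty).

(s0, yyyy, Z)
  ε-move, top Z: go to s3, push XZ → (s3, yyyy, XZ)
  read y, top X: go to s0, push ε → (s0, yyy, Z)
  ε-move, top Z: go to s3, push XZ → (s3, yyy, XZ)
  read y, top X: go to s0, push ε → (s0, yy, Z)
  ε-move, top Z: go to s3, push XZ → (s3, yy, XZ)
  read y, top X: go to s0, push ε → (s0, y, Z)
  ε-move, top Z: go to s3, push XZ → (s3, y, XZ)
  read y, top X: go to s0, push ε → (s0, ε, Z)
  ε-move, top Z: go to s3, push XZ → (s3, ε, XZ)
All input consumed in state s3 with stack XZ.

XZ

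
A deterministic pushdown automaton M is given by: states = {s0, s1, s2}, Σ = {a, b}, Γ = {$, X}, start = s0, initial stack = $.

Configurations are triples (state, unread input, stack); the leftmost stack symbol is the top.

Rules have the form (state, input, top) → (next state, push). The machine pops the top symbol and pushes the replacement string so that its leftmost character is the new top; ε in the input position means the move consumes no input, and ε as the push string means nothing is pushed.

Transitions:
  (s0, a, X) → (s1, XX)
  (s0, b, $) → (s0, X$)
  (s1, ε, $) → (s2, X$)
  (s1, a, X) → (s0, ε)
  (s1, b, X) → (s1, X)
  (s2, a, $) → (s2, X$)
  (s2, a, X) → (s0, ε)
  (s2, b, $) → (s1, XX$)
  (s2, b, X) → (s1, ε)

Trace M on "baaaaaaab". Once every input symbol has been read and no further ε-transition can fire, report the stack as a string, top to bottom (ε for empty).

(s0, baaaaaaab, $)
  read b, top $: go to s0, push X$ → (s0, aaaaaaab, X$)
  read a, top X: go to s1, push XX → (s1, aaaaaab, XX$)
  read a, top X: go to s0, push ε → (s0, aaaaab, X$)
  read a, top X: go to s1, push XX → (s1, aaaab, XX$)
  read a, top X: go to s0, push ε → (s0, aaab, X$)
  read a, top X: go to s1, push XX → (s1, aab, XX$)
  read a, top X: go to s0, push ε → (s0, ab, X$)
  read a, top X: go to s1, push XX → (s1, b, XX$)
  read b, top X: go to s1, push X → (s1, ε, XX$)
All input consumed in state s1 with stack XX$.

XX$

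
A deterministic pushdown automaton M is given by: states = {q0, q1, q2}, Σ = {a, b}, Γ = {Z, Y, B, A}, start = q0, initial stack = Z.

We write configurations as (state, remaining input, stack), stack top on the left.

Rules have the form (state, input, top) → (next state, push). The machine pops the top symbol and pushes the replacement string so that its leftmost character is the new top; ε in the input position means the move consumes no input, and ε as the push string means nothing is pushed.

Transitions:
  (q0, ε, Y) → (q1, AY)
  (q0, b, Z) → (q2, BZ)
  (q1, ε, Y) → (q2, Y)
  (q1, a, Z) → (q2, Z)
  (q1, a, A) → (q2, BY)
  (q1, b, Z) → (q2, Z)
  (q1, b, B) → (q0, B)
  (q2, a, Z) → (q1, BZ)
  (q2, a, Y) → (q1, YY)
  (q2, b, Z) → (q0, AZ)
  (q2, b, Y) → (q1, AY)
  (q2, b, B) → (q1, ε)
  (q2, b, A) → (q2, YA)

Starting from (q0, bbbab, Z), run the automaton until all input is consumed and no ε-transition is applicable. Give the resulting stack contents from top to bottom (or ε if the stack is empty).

(q0, bbbab, Z)
  read b, top Z: go to q2, push BZ → (q2, bbab, BZ)
  read b, top B: go to q1, push ε → (q1, bab, Z)
  read b, top Z: go to q2, push Z → (q2, ab, Z)
  read a, top Z: go to q1, push BZ → (q1, b, BZ)
  read b, top B: go to q0, push B → (q0, ε, BZ)
All input consumed in state q0 with stack BZ.

BZ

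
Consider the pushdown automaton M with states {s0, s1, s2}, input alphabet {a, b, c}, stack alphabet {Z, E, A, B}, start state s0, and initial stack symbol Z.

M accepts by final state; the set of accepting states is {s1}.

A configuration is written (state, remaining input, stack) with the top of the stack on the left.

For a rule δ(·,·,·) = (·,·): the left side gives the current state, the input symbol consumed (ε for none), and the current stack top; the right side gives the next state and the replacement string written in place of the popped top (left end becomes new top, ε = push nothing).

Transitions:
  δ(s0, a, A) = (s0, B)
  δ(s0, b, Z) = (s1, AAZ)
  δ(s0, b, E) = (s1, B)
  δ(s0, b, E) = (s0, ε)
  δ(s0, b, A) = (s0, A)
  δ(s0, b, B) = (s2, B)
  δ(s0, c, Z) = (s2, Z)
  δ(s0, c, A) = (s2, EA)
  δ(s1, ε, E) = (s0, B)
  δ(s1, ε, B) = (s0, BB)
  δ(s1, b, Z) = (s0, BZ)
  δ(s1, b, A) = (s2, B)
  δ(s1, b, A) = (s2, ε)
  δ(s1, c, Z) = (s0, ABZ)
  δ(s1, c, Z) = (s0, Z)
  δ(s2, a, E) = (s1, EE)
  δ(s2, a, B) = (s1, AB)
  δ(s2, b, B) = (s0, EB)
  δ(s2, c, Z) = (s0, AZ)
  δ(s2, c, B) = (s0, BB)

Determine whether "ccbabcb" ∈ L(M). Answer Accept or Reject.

No computation consumes all input and reaches a final state.

Reject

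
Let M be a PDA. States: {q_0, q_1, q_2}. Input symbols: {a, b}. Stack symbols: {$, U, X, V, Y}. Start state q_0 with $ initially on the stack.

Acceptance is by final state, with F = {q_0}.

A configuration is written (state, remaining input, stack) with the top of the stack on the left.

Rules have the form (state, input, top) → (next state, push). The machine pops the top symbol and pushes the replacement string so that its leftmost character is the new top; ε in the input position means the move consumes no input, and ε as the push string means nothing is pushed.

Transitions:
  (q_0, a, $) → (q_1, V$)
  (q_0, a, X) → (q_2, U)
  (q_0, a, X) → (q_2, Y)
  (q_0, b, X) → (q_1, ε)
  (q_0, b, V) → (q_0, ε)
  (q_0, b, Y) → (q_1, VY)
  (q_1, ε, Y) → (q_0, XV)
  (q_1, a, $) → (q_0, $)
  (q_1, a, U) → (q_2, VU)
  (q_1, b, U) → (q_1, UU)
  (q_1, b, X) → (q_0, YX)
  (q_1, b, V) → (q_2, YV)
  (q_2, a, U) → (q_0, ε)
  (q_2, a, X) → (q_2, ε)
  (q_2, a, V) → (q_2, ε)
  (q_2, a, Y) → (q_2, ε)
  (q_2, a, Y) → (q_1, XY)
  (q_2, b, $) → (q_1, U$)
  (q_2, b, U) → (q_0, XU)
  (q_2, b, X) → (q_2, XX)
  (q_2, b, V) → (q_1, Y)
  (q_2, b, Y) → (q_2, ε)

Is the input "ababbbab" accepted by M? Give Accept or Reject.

One accepting computation: (q_0, ababbbab, $) ⊢ (q_1, babbbab, V$) ⊢ (q_2, abbbab, YV$) ⊢ (q_1, bbbab, XYV$) ⊢ (q_0, bbab, YXYV$) ⊢ (q_1, bab, VYXYV$) ⊢ (q_2, ab, YVYXYV$) ⊢ (q_1, b, XYVYXYV$) ⊢ (q_0, ε, YXYVYXYV$)
All input consumed and state q_0 ∈ F.

Accept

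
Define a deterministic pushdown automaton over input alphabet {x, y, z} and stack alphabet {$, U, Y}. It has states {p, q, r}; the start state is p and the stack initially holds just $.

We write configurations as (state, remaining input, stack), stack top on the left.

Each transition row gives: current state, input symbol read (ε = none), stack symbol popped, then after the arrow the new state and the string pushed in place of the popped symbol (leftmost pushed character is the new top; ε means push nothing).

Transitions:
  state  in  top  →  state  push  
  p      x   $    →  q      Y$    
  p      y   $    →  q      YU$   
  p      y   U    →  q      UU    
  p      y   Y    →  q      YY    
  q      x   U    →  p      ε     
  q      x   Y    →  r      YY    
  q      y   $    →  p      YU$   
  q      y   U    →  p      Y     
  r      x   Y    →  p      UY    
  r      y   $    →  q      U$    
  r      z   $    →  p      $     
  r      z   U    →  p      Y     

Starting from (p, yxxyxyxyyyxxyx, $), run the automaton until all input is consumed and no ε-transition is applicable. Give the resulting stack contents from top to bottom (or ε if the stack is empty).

UYYYUYYU$

(p, yxxyxyxyyyxxyx, $)
  read y, top $: go to q, push YU$ → (q, xxyxyxyyyxxyx, YU$)
  read x, top Y: go to r, push YY → (r, xyxyxyyyxxyx, YYU$)
  read x, top Y: go to p, push UY → (p, yxyxyyyxxyx, UYYU$)
  read y, top U: go to q, push UU → (q, xyxyyyxxyx, UUYYU$)
  read x, top U: go to p, push ε → (p, yxyyyxxyx, UYYU$)
  read y, top U: go to q, push UU → (q, xyyyxxyx, UUYYU$)
  read x, top U: go to p, push ε → (p, yyyxxyx, UYYU$)
  read y, top U: go to q, push UU → (q, yyxxyx, UUYYU$)
  read y, top U: go to p, push Y → (p, yxxyx, YUYYU$)
  read y, top Y: go to q, push YY → (q, xxyx, YYUYYU$)
  read x, top Y: go to r, push YY → (r, xyx, YYYUYYU$)
  read x, top Y: go to p, push UY → (p, yx, UYYYUYYU$)
  read y, top U: go to q, push UU → (q, x, UUYYYUYYU$)
  read x, top U: go to p, push ε → (p, ε, UYYYUYYU$)
All input consumed in state p with stack UYYYUYYU$.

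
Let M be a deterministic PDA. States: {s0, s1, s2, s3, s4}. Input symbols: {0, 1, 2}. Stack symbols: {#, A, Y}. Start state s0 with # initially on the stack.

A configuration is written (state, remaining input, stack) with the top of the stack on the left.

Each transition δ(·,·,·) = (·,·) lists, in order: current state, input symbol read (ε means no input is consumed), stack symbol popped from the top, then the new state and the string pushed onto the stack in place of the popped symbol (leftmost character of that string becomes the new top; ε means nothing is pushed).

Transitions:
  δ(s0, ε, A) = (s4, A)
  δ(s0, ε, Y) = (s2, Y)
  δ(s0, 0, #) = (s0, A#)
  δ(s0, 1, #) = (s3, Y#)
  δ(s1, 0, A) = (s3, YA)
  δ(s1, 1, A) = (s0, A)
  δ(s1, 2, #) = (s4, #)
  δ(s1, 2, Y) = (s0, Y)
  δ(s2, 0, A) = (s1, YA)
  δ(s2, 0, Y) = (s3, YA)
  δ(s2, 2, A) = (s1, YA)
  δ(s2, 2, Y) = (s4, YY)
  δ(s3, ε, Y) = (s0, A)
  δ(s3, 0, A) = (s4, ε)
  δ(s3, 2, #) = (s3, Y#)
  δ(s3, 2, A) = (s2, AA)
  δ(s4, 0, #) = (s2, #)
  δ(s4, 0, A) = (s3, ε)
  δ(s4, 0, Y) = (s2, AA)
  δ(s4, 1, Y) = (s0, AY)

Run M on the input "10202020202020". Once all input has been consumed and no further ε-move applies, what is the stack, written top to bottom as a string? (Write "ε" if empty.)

(s0, 10202020202020, #)
  read 1, top #: go to s3, push Y# → (s3, 0202020202020, Y#)
  ε-move, top Y: go to s0, push A → (s0, 0202020202020, A#)
  ε-move, top A: go to s4, push A → (s4, 0202020202020, A#)
  read 0, top A: go to s3, push ε → (s3, 202020202020, #)
  read 2, top #: go to s3, push Y# → (s3, 02020202020, Y#)
  ε-move, top Y: go to s0, push A → (s0, 02020202020, A#)
  ε-move, top A: go to s4, push A → (s4, 02020202020, A#)
  read 0, top A: go to s3, push ε → (s3, 2020202020, #)
  read 2, top #: go to s3, push Y# → (s3, 020202020, Y#)
  ε-move, top Y: go to s0, push A → (s0, 020202020, A#)
  ε-move, top A: go to s4, push A → (s4, 020202020, A#)
  read 0, top A: go to s3, push ε → (s3, 20202020, #)
  read 2, top #: go to s3, push Y# → (s3, 0202020, Y#)
  ε-move, top Y: go to s0, push A → (s0, 0202020, A#)
  ε-move, top A: go to s4, push A → (s4, 0202020, A#)
  read 0, top A: go to s3, push ε → (s3, 202020, #)
  read 2, top #: go to s3, push Y# → (s3, 02020, Y#)
  ε-move, top Y: go to s0, push A → (s0, 02020, A#)
  ε-move, top A: go to s4, push A → (s4, 02020, A#)
  read 0, top A: go to s3, push ε → (s3, 2020, #)
  read 2, top #: go to s3, push Y# → (s3, 020, Y#)
  ε-move, top Y: go to s0, push A → (s0, 020, A#)
  ε-move, top A: go to s4, push A → (s4, 020, A#)
  read 0, top A: go to s3, push ε → (s3, 20, #)
  read 2, top #: go to s3, push Y# → (s3, 0, Y#)
  ε-move, top Y: go to s0, push A → (s0, 0, A#)
  ε-move, top A: go to s4, push A → (s4, 0, A#)
  read 0, top A: go to s3, push ε → (s3, ε, #)
All input consumed in state s3 with stack #.

#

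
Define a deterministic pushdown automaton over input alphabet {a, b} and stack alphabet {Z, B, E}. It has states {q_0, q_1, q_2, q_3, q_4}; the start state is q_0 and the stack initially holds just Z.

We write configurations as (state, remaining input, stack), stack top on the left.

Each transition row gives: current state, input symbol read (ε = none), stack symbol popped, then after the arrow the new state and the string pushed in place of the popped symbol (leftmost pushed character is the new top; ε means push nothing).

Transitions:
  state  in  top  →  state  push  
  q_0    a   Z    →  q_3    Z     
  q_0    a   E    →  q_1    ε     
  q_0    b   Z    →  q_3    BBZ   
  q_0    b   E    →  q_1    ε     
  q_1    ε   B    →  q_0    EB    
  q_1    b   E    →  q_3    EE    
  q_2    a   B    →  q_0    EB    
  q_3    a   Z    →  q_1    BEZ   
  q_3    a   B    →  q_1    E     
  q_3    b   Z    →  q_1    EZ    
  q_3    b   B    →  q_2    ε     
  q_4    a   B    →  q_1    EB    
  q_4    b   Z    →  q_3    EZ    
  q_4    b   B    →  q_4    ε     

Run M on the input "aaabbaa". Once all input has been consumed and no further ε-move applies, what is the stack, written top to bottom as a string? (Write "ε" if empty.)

EBEZ

(q_0, aaabbaa, Z)
  read a, top Z: go to q_3, push Z → (q_3, aabbaa, Z)
  read a, top Z: go to q_1, push BEZ → (q_1, abbaa, BEZ)
  ε-move, top B: go to q_0, push EB → (q_0, abbaa, EBEZ)
  read a, top E: go to q_1, push ε → (q_1, bbaa, BEZ)
  ε-move, top B: go to q_0, push EB → (q_0, bbaa, EBEZ)
  read b, top E: go to q_1, push ε → (q_1, baa, BEZ)
  ε-move, top B: go to q_0, push EB → (q_0, baa, EBEZ)
  read b, top E: go to q_1, push ε → (q_1, aa, BEZ)
  ε-move, top B: go to q_0, push EB → (q_0, aa, EBEZ)
  read a, top E: go to q_1, push ε → (q_1, a, BEZ)
  ε-move, top B: go to q_0, push EB → (q_0, a, EBEZ)
  read a, top E: go to q_1, push ε → (q_1, ε, BEZ)
  ε-move, top B: go to q_0, push EB → (q_0, ε, EBEZ)
All input consumed in state q_0 with stack EBEZ.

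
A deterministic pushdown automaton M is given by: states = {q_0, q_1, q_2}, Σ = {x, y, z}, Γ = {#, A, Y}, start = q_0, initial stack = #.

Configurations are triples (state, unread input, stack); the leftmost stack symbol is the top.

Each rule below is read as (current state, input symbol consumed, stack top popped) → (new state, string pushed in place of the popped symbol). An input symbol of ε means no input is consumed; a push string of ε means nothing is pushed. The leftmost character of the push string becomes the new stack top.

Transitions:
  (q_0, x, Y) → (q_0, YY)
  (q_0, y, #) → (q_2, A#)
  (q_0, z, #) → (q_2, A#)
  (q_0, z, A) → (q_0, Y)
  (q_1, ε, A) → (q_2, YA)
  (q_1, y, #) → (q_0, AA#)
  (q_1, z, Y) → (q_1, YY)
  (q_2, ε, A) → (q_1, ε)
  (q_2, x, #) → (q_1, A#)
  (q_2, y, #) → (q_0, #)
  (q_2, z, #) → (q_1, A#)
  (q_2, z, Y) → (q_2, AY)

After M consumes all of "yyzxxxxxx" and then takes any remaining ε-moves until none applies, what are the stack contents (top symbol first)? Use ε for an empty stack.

(q_0, yyzxxxxxx, #)
  read y, top #: go to q_2, push A# → (q_2, yzxxxxxx, A#)
  ε-move, top A: go to q_1, push ε → (q_1, yzxxxxxx, #)
  read y, top #: go to q_0, push AA# → (q_0, zxxxxxx, AA#)
  read z, top A: go to q_0, push Y → (q_0, xxxxxx, YA#)
  read x, top Y: go to q_0, push YY → (q_0, xxxxx, YYA#)
  read x, top Y: go to q_0, push YY → (q_0, xxxx, YYYA#)
  read x, top Y: go to q_0, push YY → (q_0, xxx, YYYYA#)
  read x, top Y: go to q_0, push YY → (q_0, xx, YYYYYA#)
  read x, top Y: go to q_0, push YY → (q_0, x, YYYYYYA#)
  read x, top Y: go to q_0, push YY → (q_0, ε, YYYYYYYA#)
All input consumed in state q_0 with stack YYYYYYYA#.

YYYYYYYA#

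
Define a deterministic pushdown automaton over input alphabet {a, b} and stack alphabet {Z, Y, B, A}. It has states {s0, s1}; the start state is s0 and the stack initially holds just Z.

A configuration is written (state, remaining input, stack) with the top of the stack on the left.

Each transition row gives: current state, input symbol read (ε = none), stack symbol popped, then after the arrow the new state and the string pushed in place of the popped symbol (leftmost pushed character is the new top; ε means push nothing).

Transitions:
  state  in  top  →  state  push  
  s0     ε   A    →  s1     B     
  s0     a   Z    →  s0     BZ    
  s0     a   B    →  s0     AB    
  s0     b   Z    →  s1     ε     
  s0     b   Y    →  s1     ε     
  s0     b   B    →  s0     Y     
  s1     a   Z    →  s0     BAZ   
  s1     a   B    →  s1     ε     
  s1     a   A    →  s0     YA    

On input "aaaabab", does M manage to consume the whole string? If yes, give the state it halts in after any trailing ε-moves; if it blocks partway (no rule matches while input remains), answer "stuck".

stuck

(s0, aaaabab, Z) ⊢ (s0, aaabab, BZ) ⊢ (s0, aabab, ABZ) ⊢ (s1, aabab, BBZ) ⊢ (s1, abab, BZ) ⊢ (s1, bab, Z)
No transition for (s1, b, top Z); M blocks with input bab remaining.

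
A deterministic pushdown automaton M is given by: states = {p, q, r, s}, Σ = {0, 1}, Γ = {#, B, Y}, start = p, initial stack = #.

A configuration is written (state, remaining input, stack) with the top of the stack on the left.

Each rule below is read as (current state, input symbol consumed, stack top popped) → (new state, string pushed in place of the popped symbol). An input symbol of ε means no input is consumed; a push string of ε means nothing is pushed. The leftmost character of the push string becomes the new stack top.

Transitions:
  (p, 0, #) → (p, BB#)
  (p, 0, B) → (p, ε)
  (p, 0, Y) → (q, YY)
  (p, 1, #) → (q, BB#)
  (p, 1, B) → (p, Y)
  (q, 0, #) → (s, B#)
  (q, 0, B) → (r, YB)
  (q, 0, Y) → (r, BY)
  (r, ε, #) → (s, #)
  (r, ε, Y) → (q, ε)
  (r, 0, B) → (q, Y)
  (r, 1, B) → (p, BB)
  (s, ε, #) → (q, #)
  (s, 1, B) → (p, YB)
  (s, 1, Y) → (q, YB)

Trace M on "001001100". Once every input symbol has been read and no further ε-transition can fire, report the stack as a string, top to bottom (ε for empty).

(p, 001001100, #) ⊢ (p, 01001100, BB#) ⊢ (p, 1001100, B#) ⊢ (p, 001100, Y#) ⊢ (q, 01100, YY#) ⊢ (r, 1100, BYY#) ⊢ (p, 100, BBYY#) ⊢ (p, 00, YBYY#) ⊢ (q, 0, YYBYY#) ⊢ (r, ε, BYYBYY#)
All input consumed in state r with stack BYYBYY#.

BYYBYY#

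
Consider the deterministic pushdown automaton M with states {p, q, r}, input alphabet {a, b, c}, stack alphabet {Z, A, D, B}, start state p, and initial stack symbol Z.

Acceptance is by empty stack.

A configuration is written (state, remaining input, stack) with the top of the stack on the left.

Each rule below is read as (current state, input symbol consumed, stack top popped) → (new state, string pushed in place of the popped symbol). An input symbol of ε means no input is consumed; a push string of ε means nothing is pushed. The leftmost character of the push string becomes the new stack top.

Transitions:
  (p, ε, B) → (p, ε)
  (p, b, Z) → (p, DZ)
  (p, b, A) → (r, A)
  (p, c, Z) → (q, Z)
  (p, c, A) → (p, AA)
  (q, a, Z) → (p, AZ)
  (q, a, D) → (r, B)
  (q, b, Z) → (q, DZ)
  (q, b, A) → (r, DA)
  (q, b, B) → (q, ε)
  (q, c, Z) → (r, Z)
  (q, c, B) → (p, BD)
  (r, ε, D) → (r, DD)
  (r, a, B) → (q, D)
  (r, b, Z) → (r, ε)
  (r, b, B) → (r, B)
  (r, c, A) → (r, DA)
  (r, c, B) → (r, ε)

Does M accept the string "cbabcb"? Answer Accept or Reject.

(p, cbabcb, Z)
  read c, top Z: go to q, push Z → (q, babcb, Z)
  read b, top Z: go to q, push DZ → (q, abcb, DZ)
  read a, top D: go to r, push B → (r, bcb, BZ)
  read b, top B: go to r, push B → (r, cb, BZ)
  read c, top B: go to r, push ε → (r, b, Z)
  read b, top Z: go to r, push ε → (r, ε, ε)
All input consumed and the stack is empty.

Accept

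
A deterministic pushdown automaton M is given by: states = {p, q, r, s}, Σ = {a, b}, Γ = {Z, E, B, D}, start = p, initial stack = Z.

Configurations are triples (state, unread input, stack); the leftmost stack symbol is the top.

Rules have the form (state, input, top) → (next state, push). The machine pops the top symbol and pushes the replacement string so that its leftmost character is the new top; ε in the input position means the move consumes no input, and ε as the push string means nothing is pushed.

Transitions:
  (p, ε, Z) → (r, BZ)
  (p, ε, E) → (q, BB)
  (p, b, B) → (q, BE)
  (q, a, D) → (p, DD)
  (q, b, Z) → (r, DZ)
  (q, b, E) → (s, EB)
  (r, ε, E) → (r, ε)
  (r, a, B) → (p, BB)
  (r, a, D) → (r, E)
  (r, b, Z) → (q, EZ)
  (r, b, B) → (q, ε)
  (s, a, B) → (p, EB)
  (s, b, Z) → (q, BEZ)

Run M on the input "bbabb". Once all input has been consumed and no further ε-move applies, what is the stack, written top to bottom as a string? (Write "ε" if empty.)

EBZ

(p, bbabb, Z)
  ε-move, top Z: go to r, push BZ → (r, bbabb, BZ)
  read b, top B: go to q, push ε → (q, babb, Z)
  read b, top Z: go to r, push DZ → (r, abb, DZ)
  read a, top D: go to r, push E → (r, bb, EZ)
  ε-move, top E: go to r, push ε → (r, bb, Z)
  read b, top Z: go to q, push EZ → (q, b, EZ)
  read b, top E: go to s, push EB → (s, ε, EBZ)
All input consumed in state s with stack EBZ.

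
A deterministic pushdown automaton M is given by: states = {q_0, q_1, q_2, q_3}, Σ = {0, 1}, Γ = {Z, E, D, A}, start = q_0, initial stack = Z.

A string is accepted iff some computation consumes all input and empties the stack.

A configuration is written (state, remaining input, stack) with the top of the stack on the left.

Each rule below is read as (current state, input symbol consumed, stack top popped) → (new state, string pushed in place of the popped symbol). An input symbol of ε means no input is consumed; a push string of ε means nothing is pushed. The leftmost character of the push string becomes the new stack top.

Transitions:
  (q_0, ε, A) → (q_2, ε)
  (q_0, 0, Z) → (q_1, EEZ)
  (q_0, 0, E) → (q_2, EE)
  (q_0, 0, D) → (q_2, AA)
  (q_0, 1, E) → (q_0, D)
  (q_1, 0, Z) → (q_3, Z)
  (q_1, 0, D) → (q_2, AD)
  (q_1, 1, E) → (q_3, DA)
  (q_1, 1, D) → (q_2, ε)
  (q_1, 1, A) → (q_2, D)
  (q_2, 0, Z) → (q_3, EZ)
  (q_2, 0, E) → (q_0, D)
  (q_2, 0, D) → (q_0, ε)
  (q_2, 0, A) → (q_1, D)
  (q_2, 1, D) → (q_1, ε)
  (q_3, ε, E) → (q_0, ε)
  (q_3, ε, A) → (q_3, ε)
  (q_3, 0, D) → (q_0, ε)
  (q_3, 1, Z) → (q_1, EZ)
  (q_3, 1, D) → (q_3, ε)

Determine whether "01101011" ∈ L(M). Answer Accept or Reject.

Reject

(q_0, 01101011, Z) ⊢ (q_1, 1101011, EEZ) ⊢ (q_3, 101011, DAEZ) ⊢ (q_3, 01011, AEZ) ⊢ (q_3, 01011, EZ) ⊢ (q_0, 01011, Z) ⊢ (q_1, 1011, EEZ) ⊢ (q_3, 011, DAEZ) ⊢ (q_0, 11, AEZ) ⊢ (q_2, 11, EZ)
No transition applies at (q_2, 11, EZ); input not fully consumed.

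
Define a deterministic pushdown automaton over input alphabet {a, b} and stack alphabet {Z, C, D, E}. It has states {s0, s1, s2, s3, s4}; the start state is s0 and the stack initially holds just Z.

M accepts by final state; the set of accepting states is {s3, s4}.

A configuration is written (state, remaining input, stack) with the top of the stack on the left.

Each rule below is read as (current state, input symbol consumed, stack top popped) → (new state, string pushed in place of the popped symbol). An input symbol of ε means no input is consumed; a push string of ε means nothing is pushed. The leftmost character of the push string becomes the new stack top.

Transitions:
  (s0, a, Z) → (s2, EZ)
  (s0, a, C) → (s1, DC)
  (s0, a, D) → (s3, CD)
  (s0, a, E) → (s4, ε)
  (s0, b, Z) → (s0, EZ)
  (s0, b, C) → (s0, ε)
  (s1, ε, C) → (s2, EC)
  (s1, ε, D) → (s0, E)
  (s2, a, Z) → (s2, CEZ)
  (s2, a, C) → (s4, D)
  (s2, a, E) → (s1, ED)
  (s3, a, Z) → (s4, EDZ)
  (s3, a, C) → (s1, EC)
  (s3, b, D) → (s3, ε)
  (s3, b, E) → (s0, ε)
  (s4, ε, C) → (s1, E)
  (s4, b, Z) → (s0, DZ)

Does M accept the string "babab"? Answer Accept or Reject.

(s0, babab, Z) ⊢ (s0, abab, EZ) ⊢ (s4, bab, Z) ⊢ (s0, ab, DZ) ⊢ (s3, b, CDZ)
No transition applies at (s3, b, CDZ); input not fully consumed.

Reject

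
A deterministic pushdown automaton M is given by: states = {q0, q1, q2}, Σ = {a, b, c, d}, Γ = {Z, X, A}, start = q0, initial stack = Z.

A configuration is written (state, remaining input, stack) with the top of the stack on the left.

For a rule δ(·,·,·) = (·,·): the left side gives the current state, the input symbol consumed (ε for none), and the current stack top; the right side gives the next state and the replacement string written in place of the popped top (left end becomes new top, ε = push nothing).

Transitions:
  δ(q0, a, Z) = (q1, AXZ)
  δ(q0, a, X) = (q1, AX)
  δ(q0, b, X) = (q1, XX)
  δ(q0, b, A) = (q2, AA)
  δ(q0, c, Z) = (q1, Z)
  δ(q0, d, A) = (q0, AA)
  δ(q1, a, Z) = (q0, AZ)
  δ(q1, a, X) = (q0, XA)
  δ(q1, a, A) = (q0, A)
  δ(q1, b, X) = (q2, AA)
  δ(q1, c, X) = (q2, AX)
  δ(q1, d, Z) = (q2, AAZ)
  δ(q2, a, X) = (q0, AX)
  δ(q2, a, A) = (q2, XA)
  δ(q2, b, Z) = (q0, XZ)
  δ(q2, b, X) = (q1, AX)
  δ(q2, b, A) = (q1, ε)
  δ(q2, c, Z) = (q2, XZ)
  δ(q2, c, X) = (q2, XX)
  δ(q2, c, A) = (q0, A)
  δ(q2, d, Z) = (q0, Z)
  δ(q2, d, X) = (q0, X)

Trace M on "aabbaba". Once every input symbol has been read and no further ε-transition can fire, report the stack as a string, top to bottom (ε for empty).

XAAXZ

(q0, aabbaba, Z) ⊢ (q1, abbaba, AXZ) ⊢ (q0, bbaba, AXZ) ⊢ (q2, baba, AAXZ) ⊢ (q1, aba, AXZ) ⊢ (q0, ba, AXZ) ⊢ (q2, a, AAXZ) ⊢ (q2, ε, XAAXZ)
All input consumed in state q2 with stack XAAXZ.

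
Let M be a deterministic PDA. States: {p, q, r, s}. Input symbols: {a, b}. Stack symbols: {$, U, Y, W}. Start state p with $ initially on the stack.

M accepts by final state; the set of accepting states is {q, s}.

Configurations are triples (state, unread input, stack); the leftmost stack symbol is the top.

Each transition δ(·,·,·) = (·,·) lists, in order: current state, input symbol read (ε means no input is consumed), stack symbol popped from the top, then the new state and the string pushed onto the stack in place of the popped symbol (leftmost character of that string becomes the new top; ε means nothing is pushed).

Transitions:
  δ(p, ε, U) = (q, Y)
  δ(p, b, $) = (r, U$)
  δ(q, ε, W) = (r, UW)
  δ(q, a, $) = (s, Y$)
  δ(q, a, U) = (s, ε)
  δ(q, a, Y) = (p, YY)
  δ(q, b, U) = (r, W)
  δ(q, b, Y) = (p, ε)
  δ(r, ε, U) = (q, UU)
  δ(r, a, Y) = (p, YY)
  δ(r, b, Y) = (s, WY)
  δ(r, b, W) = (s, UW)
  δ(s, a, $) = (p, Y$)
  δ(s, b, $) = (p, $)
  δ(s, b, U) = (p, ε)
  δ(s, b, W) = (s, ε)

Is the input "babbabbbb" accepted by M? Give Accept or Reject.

(p, babbabbbb, $) ⊢ (r, abbabbbb, U$) ⊢ (q, abbabbbb, UU$) ⊢ (s, bbabbbb, U$) ⊢ (p, babbbb, $) ⊢ (r, abbbb, U$) ⊢ (q, abbbb, UU$) ⊢ (s, bbbb, U$) ⊢ (p, bbb, $) ⊢ (r, bb, U$) ⊢ (q, bb, UU$) ⊢ (r, b, WU$) ⊢ (s, ε, UWU$)
All input consumed; state s ∈ F.

Accept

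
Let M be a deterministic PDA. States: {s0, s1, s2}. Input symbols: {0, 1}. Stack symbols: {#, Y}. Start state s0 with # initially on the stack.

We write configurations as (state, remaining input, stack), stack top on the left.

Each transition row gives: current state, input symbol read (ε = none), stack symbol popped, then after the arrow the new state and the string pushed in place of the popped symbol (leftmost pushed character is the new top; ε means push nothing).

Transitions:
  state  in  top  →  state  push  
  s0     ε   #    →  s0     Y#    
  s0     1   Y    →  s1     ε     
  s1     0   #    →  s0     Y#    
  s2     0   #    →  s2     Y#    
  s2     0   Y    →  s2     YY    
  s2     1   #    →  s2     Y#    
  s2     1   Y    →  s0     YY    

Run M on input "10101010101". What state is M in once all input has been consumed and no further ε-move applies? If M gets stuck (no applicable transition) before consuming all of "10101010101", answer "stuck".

s1

(s0, 10101010101, #) ⊢ (s0, 10101010101, Y#) ⊢ (s1, 0101010101, #) ⊢ (s0, 101010101, Y#) ⊢ (s1, 01010101, #) ⊢ (s0, 1010101, Y#) ⊢ (s1, 010101, #) ⊢ (s0, 10101, Y#) ⊢ (s1, 0101, #) ⊢ (s0, 101, Y#) ⊢ (s1, 01, #) ⊢ (s0, 1, Y#) ⊢ (s1, ε, #)
All input consumed; M is in state s1.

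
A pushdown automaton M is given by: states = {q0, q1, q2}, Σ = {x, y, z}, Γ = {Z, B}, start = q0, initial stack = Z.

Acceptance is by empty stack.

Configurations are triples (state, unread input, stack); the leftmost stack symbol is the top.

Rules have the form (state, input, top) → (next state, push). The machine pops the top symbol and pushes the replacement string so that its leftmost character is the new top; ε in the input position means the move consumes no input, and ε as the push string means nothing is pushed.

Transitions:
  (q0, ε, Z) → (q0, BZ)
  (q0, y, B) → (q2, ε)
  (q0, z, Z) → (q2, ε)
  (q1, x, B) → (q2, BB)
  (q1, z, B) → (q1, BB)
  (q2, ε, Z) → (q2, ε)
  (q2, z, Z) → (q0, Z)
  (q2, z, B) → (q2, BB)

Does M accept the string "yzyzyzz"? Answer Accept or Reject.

Accept

One accepting computation: (q0, yzyzyzz, Z) ⊢ (q0, yzyzyzz, BZ) ⊢ (q2, zyzyzz, Z) ⊢ (q0, yzyzz, Z) ⊢ (q0, yzyzz, BZ) ⊢ (q2, zyzz, Z) ⊢ (q0, yzz, Z) ⊢ (q0, yzz, BZ) ⊢ (q2, zz, Z) ⊢ (q0, z, Z) ⊢ (q2, ε, ε)
All input consumed and the stack is empty.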